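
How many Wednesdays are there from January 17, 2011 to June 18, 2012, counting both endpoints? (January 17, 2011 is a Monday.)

January 17, 2011 is a Monday; the first Wednesday on or after it is January 19, 2011 (2 days later).
From January 19, 2011 to June 18, 2012: 346 + 170 = 516 days (rest of 2011, to June 18, 2012 in 2012).
516 ÷ 7 = 73 full weeks with remainder 5, so 73 more Wednesdays after the first → 74.

74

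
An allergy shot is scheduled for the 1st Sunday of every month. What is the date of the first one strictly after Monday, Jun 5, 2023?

Jul 2, 2023

Jun 2023 starts on a Thursday, so its 1st Sunday is Jun 4, 2023 (3 days in).
That is not after Jun 5, 2023, so look at Jul 2023.
Jul 2023 starts on a Saturday, so its 1st Sunday is Jul 2, 2023 (1 day in).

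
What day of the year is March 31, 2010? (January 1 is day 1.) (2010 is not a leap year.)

Days in months before March: 31 + 28 = 59.
Plus 31 days into March → day 90.

90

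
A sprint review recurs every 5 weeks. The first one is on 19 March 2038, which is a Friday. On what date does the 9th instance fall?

The 9th occurrence is 8 intervals after the first: 8 × 35 = 280 days after 19 March 2038.
March has 31 days — 12 days to the end of March leaves 268.
April has 30 days (238 left).
May has 31 days (207 left).
June has 30 days (177 left).
July has 31 days (146 left).
August has 31 days (115 left).
September has 30 days (85 left).
October has 31 days (54 left).
November has 30 days (24 left).
24 days into December → 24 December 2038.

24 December 2038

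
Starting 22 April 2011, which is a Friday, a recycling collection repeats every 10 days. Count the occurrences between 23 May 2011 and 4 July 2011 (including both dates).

Occurrences land 10·i days after 22 April 2011 for i = 0, 1, 2, …
23 May 2011 is 31 days after the start; 31 ÷ 10 = 3 remainder 1; since the remainder is 1, round up to i = 4. First occurrence in the window: #5 on 1 June 2011 (4×10 = 40 days in).
4 July 2011 is 73 days after the start; 73 ÷ 10 = 7 remainder 3. Last occurrence in the window: #8 on 1 July 2011.
Occurrences #5 through #8: 4 in total.

4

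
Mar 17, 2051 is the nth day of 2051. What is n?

76

Days in months before Mar: 31 + 28 = 59.
Plus 17 days into Mar → day 76.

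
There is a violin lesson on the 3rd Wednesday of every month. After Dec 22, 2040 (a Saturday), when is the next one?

Jan 16, 2041

Dec 2040 starts on a Saturday; its first Wednesday is the 5th, so the 3rd Wednesday is the 19th — Dec 19, 2040.
That is not after Dec 22, 2040, so look at Jan 2041.
Jan 2041 starts on a Tuesday; its first Wednesday is the 2nd, so the 3rd Wednesday is the 16th — Jan 16, 2041.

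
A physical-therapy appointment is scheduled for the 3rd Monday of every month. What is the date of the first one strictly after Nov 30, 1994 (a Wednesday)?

Nov 1994 starts on a Tuesday; its first Monday is the 7th, so the 3rd Monday is the 21st — Nov 21, 1994.
That is not after Nov 30, 1994, so look at Dec 1994.
Dec 1994 starts on a Thursday; its first Monday is the 5th, so the 3rd Monday is the 19th — Dec 19, 1994.

Dec 19, 1994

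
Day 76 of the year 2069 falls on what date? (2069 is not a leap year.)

2069-03-17

January has 31 days (76 − 31 = 45 remain).
February has 28 days (45 − 28 = 17 remain).
17 into March → March 17.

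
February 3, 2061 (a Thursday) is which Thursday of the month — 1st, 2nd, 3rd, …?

1st

Day 3 falls in week ⌈3/7⌉ of the month.
Days 1–7 hold the 1st Thursday, 8–14 the 2nd, 15–21 the 3rd, 22–28 the 4th, 29–31 the 5th.
3 is in the range for the 1st.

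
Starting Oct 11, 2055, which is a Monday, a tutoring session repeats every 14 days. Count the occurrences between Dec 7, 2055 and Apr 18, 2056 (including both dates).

9

Occurrences land 14·i days after Oct 11, 2055 for i = 0, 1, 2, …
Dec 7, 2055 is 57 days after the start; 57 ÷ 14 = 4 remainder 1; since the remainder is 1, round up to i = 5. First occurrence in the window: #6 on Dec 20, 2055 (5×14 = 70 days in).
Apr 18, 2056 is 190 days after the start; 190 ÷ 14 = 13 remainder 8. Last occurrence in the window: #14 on Apr 10, 2056.
Occurrences #6 through #14: 9 in total.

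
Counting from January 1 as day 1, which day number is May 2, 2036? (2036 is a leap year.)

Days in months before May: 31 + 29 + 31 + 30 = 121.
Plus 2 days into May → day 123.

123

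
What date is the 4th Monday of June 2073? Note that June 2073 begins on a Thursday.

2073-06-26

June 2073 begins on a Thursday, so the first Monday is June 5 (4 days later).
The 4th Monday is 3 weeks later: 5 + 21 = 26.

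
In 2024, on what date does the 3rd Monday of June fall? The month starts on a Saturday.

June 2024 begins on a Saturday, so the first Monday is June 3 (2 days later).
The 3rd Monday is 2 weeks later: 3 + 14 = 17.

June 17, 2024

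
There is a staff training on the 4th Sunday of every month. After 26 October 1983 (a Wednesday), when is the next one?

October 1983 starts on a Saturday; its first Sunday is the 2nd, so the 4th Sunday is the 23rd — 23 October 1983.
That is not after 26 October 1983, so look at November 1983.
November 1983 starts on a Tuesday; its first Sunday is the 6th, so the 4th Sunday is the 27th — 27 November 1983.

27 November 1983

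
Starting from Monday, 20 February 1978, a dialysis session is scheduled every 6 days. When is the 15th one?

15 May 1978

The 15th occurrence is 14 intervals after the first: 14 × 6 = 84 days after 20 February 1978.
February has 28 days — 8 days to the end of February leaves 76.
March has 31 days (45 left).
April has 30 days (15 left).
15 days into May → 15 May 1978.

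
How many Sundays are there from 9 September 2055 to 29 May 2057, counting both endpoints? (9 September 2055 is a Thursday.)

9 September 2055 is a Thursday; the first Sunday on or after it is 12 September 2055 (3 days later).
From 12 September 2055 to 29 May 2057: 110 + 366 + 149 = 625 days (rest of 2055, 2056, to 29 May 2057 in 2057).
625 ÷ 7 = 89 full weeks with remainder 2, so 89 more Sundays after the first → 90.

90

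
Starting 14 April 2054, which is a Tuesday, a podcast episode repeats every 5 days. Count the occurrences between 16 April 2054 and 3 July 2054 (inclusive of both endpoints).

Occurrences land 5·i days after 14 April 2054 for i = 0, 1, 2, …
16 April 2054 is 2 days after the start; 2 ÷ 5 = 0 remainder 2; since the remainder is 2, round up to i = 1. First occurrence in the window: #2 on 19 April 2054 (1×5 = 5 days in).
3 July 2054 is 80 days after the start; 80 ÷ 5 = 16 remainder 0. Last occurrence in the window: #17 on 3 July 2054.
Occurrences #2 through #17: 16 in total.

16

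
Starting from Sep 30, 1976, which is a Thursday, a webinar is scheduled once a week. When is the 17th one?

The 17th occurrence is 16 intervals after the first: 16 × 7 = 112 days after Sep 30, 1976.
Sep has 30 days — 0 days to the end of Sep leaves 112.
Oct has 31 days (81 left).
Nov has 30 days (51 left).
Dec has 31 days (20 left).
20 days into Jan → Jan 20, 1977.

Jan 20, 1977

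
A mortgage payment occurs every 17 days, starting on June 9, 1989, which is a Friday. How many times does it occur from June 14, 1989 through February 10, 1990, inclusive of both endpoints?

Occurrences land 17·i days after June 9, 1989 for i = 0, 1, 2, …
June 14, 1989 is 5 days after the start; 5 ÷ 17 = 0 remainder 5; since the remainder is 5, round up to i = 1. First occurrence in the window: #2 on June 26, 1989 (1×17 = 17 days in).
February 10, 1990 is 246 days after the start; 246 ÷ 17 = 14 remainder 8. Last occurrence in the window: #15 on February 2, 1990.
Occurrences #2 through #15: 14 in total.

14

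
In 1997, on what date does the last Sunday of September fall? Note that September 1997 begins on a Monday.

September 1997 begins on a Monday, so the first Sunday is September 7 (6 days later).
September 1997 has 30 days. Adding weeks: 7, 14, 21, 28 — the last one ≤ 30 is the 28th.

28 September 1997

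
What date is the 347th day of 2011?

January has 31 days (347 − 31 = 316 remain).
February has 28 days (316 − 28 = 288 remain).
March has 31 days (288 − 31 = 257 remain).
April has 30 days (257 − 30 = 227 remain).
May has 31 days (227 − 31 = 196 remain).
June has 30 days (196 − 30 = 166 remain).
July has 31 days (166 − 31 = 135 remain).
August has 31 days (135 − 31 = 104 remain).
September has 30 days (104 − 30 = 74 remain).
October has 31 days (74 − 31 = 43 remain).
November has 30 days (43 − 30 = 13 remain).
13 into December → December 13.

13 December 2011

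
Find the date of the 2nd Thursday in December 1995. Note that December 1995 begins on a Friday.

14 December 1995

December 1995 begins on a Friday, so the first Thursday is December 7 (6 days later).
The 2nd Thursday is 1 weeks later: 7 + 7 = 14.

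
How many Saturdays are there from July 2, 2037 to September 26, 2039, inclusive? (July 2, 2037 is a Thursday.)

117

July 2, 2037 is a Thursday; the first Saturday on or after it is July 4, 2037 (2 days later).
From July 4, 2037 to September 26, 2039: 180 + 365 + 269 = 814 days (rest of 2037, 2038, to September 26, 2039 in 2039).
814 ÷ 7 = 116 full weeks with remainder 2, so 116 more Saturdays after the first → 117.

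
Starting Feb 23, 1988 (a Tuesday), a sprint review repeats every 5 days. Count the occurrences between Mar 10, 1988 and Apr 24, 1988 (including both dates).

Occurrences land 5·i days after Feb 23, 1988 for i = 0, 1, 2, …
Mar 10, 1988 is 16 days after the start; 16 ÷ 5 = 3 remainder 1; since the remainder is 1, round up to i = 4. First occurrence in the window: #5 on Mar 14, 1988 (4×5 = 20 days in).
Apr 24, 1988 is 61 days after the start; 61 ÷ 5 = 12 remainder 1. Last occurrence in the window: #13 on Apr 23, 1988.
Occurrences #5 through #13: 9 in total.

9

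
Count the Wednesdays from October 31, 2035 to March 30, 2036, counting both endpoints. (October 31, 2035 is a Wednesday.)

22

October 31, 2035 is a Wednesday; the first Wednesday on or after it is October 31, 2035.
From October 31, 2035 to March 30, 2036: 0 + 30 + 31 + 31 + 29 + 30 = 151 days (rest of October, November, December, January, February, March).
151 ÷ 7 = 21 full weeks with remainder 4, so 21 more Wednesdays after the first → 22.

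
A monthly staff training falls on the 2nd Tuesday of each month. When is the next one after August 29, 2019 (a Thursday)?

September 10, 2019

August 2019 starts on a Thursday; its first Tuesday is the 6th, so the 2nd Tuesday is the 13th — August 13, 2019.
That is not after August 29, 2019, so look at September 2019.
September 2019 starts on a Sunday; its first Tuesday is the 3rd, so the 2nd Tuesday is the 10th — September 10, 2019.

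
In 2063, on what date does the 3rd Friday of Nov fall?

Nov 16, 2063

Nov 2063 begins on a Thursday, so the first Friday is Nov 2 (1 day later).
The 3rd Friday is 2 weeks later: 2 + 14 = 16.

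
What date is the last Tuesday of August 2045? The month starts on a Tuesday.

August 2045 begins on a Tuesday, so the first Tuesday is August 1.
August 2045 has 31 days. Adding weeks: 1, 8, 15, 22, 29 — the last one ≤ 31 is the 29th.

August 29, 2045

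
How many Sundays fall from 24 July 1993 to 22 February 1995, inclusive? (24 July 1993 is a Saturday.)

83

24 July 1993 is a Saturday; the first Sunday on or after it is 25 July 1993 (1 day later).
From 25 July 1993 to 22 February 1995: 159 + 365 + 53 = 577 days (rest of 1993, 1994, to 22 February 1995 in 1995).
577 ÷ 7 = 82 full weeks with remainder 3, so 82 more Sundays after the first → 83.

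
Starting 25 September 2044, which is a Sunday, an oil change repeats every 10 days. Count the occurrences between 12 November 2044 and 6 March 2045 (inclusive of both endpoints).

Occurrences land 10·i days after 25 September 2044 for i = 0, 1, 2, …
12 November 2044 is 48 days after the start; 48 ÷ 10 = 4 remainder 8; since the remainder is 8, round up to i = 5. First occurrence in the window: #6 on 14 November 2044 (5×10 = 50 days in).
6 March 2045 is 162 days after the start; 162 ÷ 10 = 16 remainder 2. Last occurrence in the window: #17 on 4 March 2045.
Occurrences #6 through #17: 12 in total.

12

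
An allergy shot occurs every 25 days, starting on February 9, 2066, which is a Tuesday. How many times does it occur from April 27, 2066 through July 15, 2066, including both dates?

3

Occurrences land 25·i days after February 9, 2066 for i = 0, 1, 2, …
April 27, 2066 is 77 days after the start; 77 ÷ 25 = 3 remainder 2; since the remainder is 2, round up to i = 4. First occurrence in the window: #5 on May 20, 2066 (4×25 = 100 days in).
July 15, 2066 is 156 days after the start; 156 ÷ 25 = 6 remainder 6. Last occurrence in the window: #7 on July 9, 2066.
Occurrences #5 through #7: 3 in total.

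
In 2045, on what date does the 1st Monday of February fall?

6 February 2045

February 2045 begins on a Wednesday, so the first Monday is February 6 (5 days later).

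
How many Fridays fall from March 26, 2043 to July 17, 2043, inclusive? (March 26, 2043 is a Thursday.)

March 26, 2043 is a Thursday; the first Friday on or after it is March 27, 2043 (1 day later).
From March 27, 2043 to July 17, 2043: 4 + 30 + 31 + 30 + 17 = 112 days (rest of March, April, May, June, July).
112 ÷ 7 = 16 full weeks with remainder 0, so 16 more Fridays after the first → 17.

17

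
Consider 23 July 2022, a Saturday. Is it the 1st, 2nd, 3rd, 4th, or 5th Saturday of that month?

4th

Day 23 falls in week ⌈23/7⌉ of the month.
Days 1–7 hold the 1st Saturday, 8–14 the 2nd, 15–21 the 3rd, 22–28 the 4th, 29–31 the 5th.
23 is in the range for the 4th.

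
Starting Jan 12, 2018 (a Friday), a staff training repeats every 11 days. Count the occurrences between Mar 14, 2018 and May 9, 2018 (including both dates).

5

Occurrences land 11·i days after Jan 12, 2018 for i = 0, 1, 2, …
Mar 14, 2018 is 61 days after the start; 61 ÷ 11 = 5 remainder 6; since the remainder is 6, round up to i = 6. First occurrence in the window: #7 on Mar 19, 2018 (6×11 = 66 days in).
May 9, 2018 is 117 days after the start; 117 ÷ 11 = 10 remainder 7. Last occurrence in the window: #11 on May 2, 2018.
Occurrences #7 through #11: 5 in total.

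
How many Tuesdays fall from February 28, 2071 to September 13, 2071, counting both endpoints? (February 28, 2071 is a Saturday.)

28

February 28, 2071 is a Saturday; the first Tuesday on or after it is March 3, 2071 (3 days later).
From March 3, 2071 to September 13, 2071: 28 + 30 + 31 + 30 + 31 + 31 + 13 = 194 days (rest of March, April, May, June, July, August, September).
194 ÷ 7 = 27 full weeks with remainder 5, so 27 more Tuesdays after the first → 28.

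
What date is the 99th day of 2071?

Apr 9, 2071

Jan has 31 days (99 − 31 = 68 remain).
Feb has 28 days (68 − 28 = 40 remain).
Mar has 31 days (40 − 31 = 9 remain).
9 into Apr → Apr 9.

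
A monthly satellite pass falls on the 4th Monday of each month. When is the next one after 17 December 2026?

December 2026 starts on a Tuesday; its first Monday is the 7th, so the 4th Monday is the 28th — 28 December 2026.
28 December 2026 is after 17 December 2026, so that is the next one.

28 December 2026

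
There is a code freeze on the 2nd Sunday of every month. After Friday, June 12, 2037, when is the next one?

June 2037 starts on a Monday; its first Sunday is the 7th, so the 2nd Sunday is the 14th — June 14, 2037.
June 14, 2037 is after June 12, 2037, so that is the next one.

June 14, 2037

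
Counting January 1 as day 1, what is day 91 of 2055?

Apr 1, 2055

Jan has 31 days (91 − 31 = 60 remain).
Feb has 28 days (60 − 28 = 32 remain).
Mar has 31 days (32 − 31 = 1 remain).
1 into Apr → Apr 1.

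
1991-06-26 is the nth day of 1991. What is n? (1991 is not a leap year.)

Days in months before June: 31 + 28 + 31 + 30 + 31 = 151.
Plus 26 days into June → day 177.

177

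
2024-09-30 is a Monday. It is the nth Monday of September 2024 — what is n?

Day 30 falls in week ⌈30/7⌉ of the month.
Days 1–7 hold the 1st Monday, 8–14 the 2nd, 15–21 the 3rd, 22–28 the 4th, 29–31 the 5th.
30 is in the range for the 5th.

5th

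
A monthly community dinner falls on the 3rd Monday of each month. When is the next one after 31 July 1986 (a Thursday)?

18 August 1986

July 1986 starts on a Tuesday; its first Monday is the 7th, so the 3rd Monday is the 21st — 21 July 1986.
That is not after 31 July 1986, so look at August 1986.
August 1986 starts on a Friday; its first Monday is the 4th, so the 3rd Monday is the 18th — 18 August 1986.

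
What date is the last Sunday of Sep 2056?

The first Sunday of Sep 2056 is Sep 3.
Sep 2056 has 30 days. Adding weeks: 3, 10, 17, 24 — the last one ≤ 30 is the 24th.

Sep 24, 2056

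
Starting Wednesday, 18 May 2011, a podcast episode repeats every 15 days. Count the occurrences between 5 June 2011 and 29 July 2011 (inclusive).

Occurrences land 15·i days after 18 May 2011 for i = 0, 1, 2, …
5 June 2011 is 18 days after the start; 18 ÷ 15 = 1 remainder 3; since the remainder is 3, round up to i = 2. First occurrence in the window: #3 on 17 June 2011 (2×15 = 30 days in).
29 July 2011 is 72 days after the start; 72 ÷ 15 = 4 remainder 12. Last occurrence in the window: #5 on 17 July 2011.
Occurrences #3 through #5: 3 in total.

3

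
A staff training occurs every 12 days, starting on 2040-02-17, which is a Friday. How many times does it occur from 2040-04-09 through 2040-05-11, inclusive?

3

Occurrences land 12·i days after 2040-02-17 for i = 0, 1, 2, …
2040-04-09 is 52 days after the start; 52 ÷ 12 = 4 remainder 4; since the remainder is 4, round up to i = 5. First occurrence in the window: #6 on 2040-04-17 (5×12 = 60 days in).
2040-05-11 is 84 days after the start; 84 ÷ 12 = 7 remainder 0. Last occurrence in the window: #8 on 2040-05-11.
Occurrences #6 through #8: 3 in total.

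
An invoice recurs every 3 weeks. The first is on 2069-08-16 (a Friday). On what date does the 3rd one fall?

The 3rd occurrence is 2 intervals after the first: 2 × 21 = 42 days after 2069-08-16.
August has 31 days — 15 days to the end of August leaves 27.
27 days into September → 2069-09-27.

2069-09-27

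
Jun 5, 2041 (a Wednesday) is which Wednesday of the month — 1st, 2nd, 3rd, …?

Day 5 falls in week ⌈5/7⌉ of the month.
Days 1–7 hold the 1st Wednesday, 8–14 the 2nd, 15–21 the 3rd, 22–28 the 4th, 29–31 the 5th.
5 is in the range for the 1st.

1st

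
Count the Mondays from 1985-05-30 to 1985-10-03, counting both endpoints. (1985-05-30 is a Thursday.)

18

1985-05-30 is a Thursday; the first Monday on or after it is 1985-06-03 (4 days later).
From 1985-06-03 to 1985-10-03: 27 + 31 + 31 + 30 + 3 = 122 days (rest of June, July, August, September, October).
122 ÷ 7 = 17 full weeks with remainder 3, so 17 more Mondays after the first → 18.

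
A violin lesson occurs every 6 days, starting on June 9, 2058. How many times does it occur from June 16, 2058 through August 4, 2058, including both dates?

Occurrences land 6·i days after June 9, 2058 for i = 0, 1, 2, …
June 16, 2058 is 7 days after the start; 7 ÷ 6 = 1 remainder 1; since the remainder is 1, round up to i = 2. First occurrence in the window: #3 on June 21, 2058 (2×6 = 12 days in).
August 4, 2058 is 56 days after the start; 56 ÷ 6 = 9 remainder 2. Last occurrence in the window: #10 on August 2, 2058.
Occurrences #3 through #10: 8 in total.

8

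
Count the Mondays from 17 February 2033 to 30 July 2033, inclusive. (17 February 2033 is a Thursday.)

23

17 February 2033 is a Thursday; the first Monday on or after it is 21 February 2033 (4 days later).
From 21 February 2033 to 30 July 2033: 7 + 31 + 30 + 31 + 30 + 30 = 159 days (rest of February, March, April, May, June, July).
159 ÷ 7 = 22 full weeks with remainder 5, so 22 more Mondays after the first → 23.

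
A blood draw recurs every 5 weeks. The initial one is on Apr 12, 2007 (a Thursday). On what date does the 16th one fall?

Sep 18, 2008

The 16th occurrence is 15 intervals after the first: 15 × 35 = 525 days after Apr 12, 2007.
Apr has 30 days — 18 days to the end of Apr leaves 507.
From end of Apr to end of 2007 is 245 days (262 left).
Jan has 31 days (231 left).
Feb has 29 days (202 left).
Mar has 31 days (171 left).
Apr has 30 days (141 left).
May has 31 days (110 left).
Jun has 30 days (80 left).
Jul has 31 days (49 left).
Aug has 31 days (18 left).
18 days into Sep → Sep 18, 2008.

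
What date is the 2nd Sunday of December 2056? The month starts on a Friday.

2056-12-10

December 2056 begins on a Friday, so the first Sunday is December 3 (2 days later).
The 2nd Sunday is 1 weeks later: 3 + 7 = 10.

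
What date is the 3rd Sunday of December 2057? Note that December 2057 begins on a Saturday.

December 2057 begins on a Saturday, so the first Sunday is December 2 (1 day later).
The 3rd Sunday is 2 weeks later: 2 + 14 = 16.

2057-12-16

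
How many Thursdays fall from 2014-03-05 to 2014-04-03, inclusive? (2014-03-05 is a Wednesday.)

5

2014-03-05 is a Wednesday; the first Thursday on or after it is 2014-03-06 (1 day later).
From 2014-03-06 to 2014-04-03: 25 + 3 = 28 days (rest of March, April).
28 ÷ 7 = 4 full weeks with remainder 0, so 4 more Thursdays after the first → 5.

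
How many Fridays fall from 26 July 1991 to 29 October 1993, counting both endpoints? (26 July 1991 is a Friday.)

119

26 July 1991 is a Friday; the first Friday on or after it is 26 July 1991.
From 26 July 1991 to 29 October 1993: 158 + 366 + 302 = 826 days (rest of 1991, 1992, to 29 October 1993 in 1993).
826 ÷ 7 = 118 full weeks with remainder 0, so 118 more Fridays after the first → 119.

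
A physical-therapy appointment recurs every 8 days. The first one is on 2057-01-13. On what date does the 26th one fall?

The 26th occurrence is 25 intervals after the first: 25 × 8 = 200 days after 2057-01-13.
January has 31 days — 18 days to the end of January leaves 182.
February has 28 days (154 left).
March has 31 days (123 left).
April has 30 days (93 left).
May has 31 days (62 left).
June has 30 days (32 left).
July has 31 days (1 left).
1 day into August → 2057-08-01.

2057-08-01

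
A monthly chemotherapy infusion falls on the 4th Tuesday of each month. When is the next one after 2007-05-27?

2007-06-26

May 2007 starts on a Tuesday; its first Tuesday is the 1st, so the 4th Tuesday is the 22nd — 2007-05-22.
That is not after 2007-05-27, so look at June 2007.
June 2007 starts on a Friday; its first Tuesday is the 5th, so the 4th Tuesday is the 26th — 2007-06-26.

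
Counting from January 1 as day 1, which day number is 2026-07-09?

190

Days in months before July: 31 + 28 + 31 + 30 + 31 + 30 = 181.
Plus 9 days into July → day 190.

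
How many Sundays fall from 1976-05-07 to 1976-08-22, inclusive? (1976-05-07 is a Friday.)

16

1976-05-07 is a Friday; the first Sunday on or after it is 1976-05-09 (2 days later).
From 1976-05-09 to 1976-08-22: 22 + 30 + 31 + 22 = 105 days (rest of May, June, July, August).
105 ÷ 7 = 15 full weeks with remainder 0, so 15 more Sundays after the first → 16.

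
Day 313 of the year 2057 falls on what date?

2057-11-09

January has 31 days (313 − 31 = 282 remain).
February has 28 days (282 − 28 = 254 remain).
March has 31 days (254 − 31 = 223 remain).
April has 30 days (223 − 30 = 193 remain).
May has 31 days (193 − 31 = 162 remain).
June has 30 days (162 − 30 = 132 remain).
July has 31 days (132 − 31 = 101 remain).
August has 31 days (101 − 31 = 70 remain).
September has 30 days (70 − 30 = 40 remain).
October has 31 days (40 − 31 = 9 remain).
9 into November → November 9.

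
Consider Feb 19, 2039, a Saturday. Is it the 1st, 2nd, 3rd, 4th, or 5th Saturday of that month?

Day 19 falls in week ⌈19/7⌉ of the month.
Days 1–7 hold the 1st Saturday, 8–14 the 2nd, 15–21 the 3rd, 22–28 the 4th, 29–31 the 5th.
19 is in the range for the 3rd.

3rd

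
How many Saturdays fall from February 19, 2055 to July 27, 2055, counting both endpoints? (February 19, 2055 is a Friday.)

February 19, 2055 is a Friday; the first Saturday on or after it is February 20, 2055 (1 day later).
From February 20, 2055 to July 27, 2055: 8 + 31 + 30 + 31 + 30 + 27 = 157 days (rest of February, March, April, May, June, July).
157 ÷ 7 = 22 full weeks with remainder 3, so 22 more Saturdays after the first → 23.

23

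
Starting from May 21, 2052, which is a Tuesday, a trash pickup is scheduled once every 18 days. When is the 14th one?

January 10, 2053

The 14th occurrence is 13 intervals after the first: 13 × 18 = 234 days after May 21, 2052.
May has 31 days — 10 days to the end of May leaves 224.
June has 30 days (194 left).
July has 31 days (163 left).
August has 31 days (132 left).
September has 30 days (102 left).
October has 31 days (71 left).
November has 30 days (41 left).
December has 31 days (10 left).
10 days into January → January 10, 2053.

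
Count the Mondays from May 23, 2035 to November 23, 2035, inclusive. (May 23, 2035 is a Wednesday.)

26

May 23, 2035 is a Wednesday; the first Monday on or after it is May 28, 2035 (5 days later).
From May 28, 2035 to November 23, 2035: 3 + 30 + 31 + 31 + 30 + 31 + 23 = 179 days (rest of May, June, July, August, September, October, November).
179 ÷ 7 = 25 full weeks with remainder 4, so 25 more Mondays after the first → 26.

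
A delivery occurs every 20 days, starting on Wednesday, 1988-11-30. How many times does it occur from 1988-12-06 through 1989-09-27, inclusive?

15

Occurrences land 20·i days after 1988-11-30 for i = 0, 1, 2, …
1988-12-06 is 6 days after the start; 6 ÷ 20 = 0 remainder 6; since the remainder is 6, round up to i = 1. First occurrence in the window: #2 on 1988-12-20 (1×20 = 20 days in).
1989-09-27 is 301 days after the start; 301 ÷ 20 = 15 remainder 1. Last occurrence in the window: #16 on 1989-09-26.
Occurrences #2 through #16: 15 in total.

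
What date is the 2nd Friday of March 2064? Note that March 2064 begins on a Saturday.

March 2064 begins on a Saturday, so the first Friday is March 7 (6 days later).
The 2nd Friday is 1 weeks later: 7 + 7 = 14.

2064-03-14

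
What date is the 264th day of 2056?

January has 31 days (264 − 31 = 233 remain).
February has 29 days (233 − 29 = 204 remain).
March has 31 days (204 − 31 = 173 remain).
April has 30 days (173 − 30 = 143 remain).
May has 31 days (143 − 31 = 112 remain).
June has 30 days (112 − 30 = 82 remain).
July has 31 days (82 − 31 = 51 remain).
August has 31 days (51 − 31 = 20 remain).
20 into September → September 20.

September 20, 2056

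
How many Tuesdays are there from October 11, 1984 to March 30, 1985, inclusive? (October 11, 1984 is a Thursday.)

October 11, 1984 is a Thursday; the first Tuesday on or after it is October 16, 1984 (5 days later).
From October 16, 1984 to March 30, 1985: 15 + 30 + 31 + 31 + 28 + 30 = 165 days (rest of October, November, December, January, February, March).
165 ÷ 7 = 23 full weeks with remainder 4, so 23 more Tuesdays after the first → 24.

24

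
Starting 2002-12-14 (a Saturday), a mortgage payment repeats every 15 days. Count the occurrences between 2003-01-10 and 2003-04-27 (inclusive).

7

Occurrences land 15·i days after 2002-12-14 for i = 0, 1, 2, …
2003-01-10 is 27 days after the start; 27 ÷ 15 = 1 remainder 12; since the remainder is 12, round up to i = 2. First occurrence in the window: #3 on 2003-01-13 (2×15 = 30 days in).
2003-04-27 is 134 days after the start; 134 ÷ 15 = 8 remainder 14. Last occurrence in the window: #9 on 2003-04-13.
Occurrences #3 through #9: 7 in total.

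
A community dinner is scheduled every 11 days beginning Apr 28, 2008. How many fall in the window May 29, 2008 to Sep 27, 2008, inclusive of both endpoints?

11

Occurrences land 11·i days after Apr 28, 2008 for i = 0, 1, 2, …
May 29, 2008 is 31 days after the start; 31 ÷ 11 = 2 remainder 9; since the remainder is 9, round up to i = 3. First occurrence in the window: #4 on May 31, 2008 (3×11 = 33 days in).
Sep 27, 2008 is 152 days after the start; 152 ÷ 11 = 13 remainder 9. Last occurrence in the window: #14 on Sep 18, 2008.
Occurrences #4 through #14: 11 in total.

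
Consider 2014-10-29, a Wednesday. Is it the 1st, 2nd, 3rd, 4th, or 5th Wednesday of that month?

5th

Day 29 falls in week ⌈29/7⌉ of the month.
Days 1–7 hold the 1st Wednesday, 8–14 the 2nd, 15–21 the 3rd, 22–28 the 4th, 29–31 the 5th.
29 is in the range for the 5th.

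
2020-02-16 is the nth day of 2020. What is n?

Days in months before February: 31 = 31.
Plus 16 days into February → day 47.

47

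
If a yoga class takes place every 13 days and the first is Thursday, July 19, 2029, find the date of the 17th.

The 17th occurrence is 16 intervals after the first: 16 × 13 = 208 days after July 19, 2029.
July has 31 days — 12 days to the end of July leaves 196.
August has 31 days (165 left).
September has 30 days (135 left).
October has 31 days (104 left).
November has 30 days (74 left).
December has 31 days (43 left).
January has 31 days (12 left).
12 days into February → February 12, 2030.

February 12, 2030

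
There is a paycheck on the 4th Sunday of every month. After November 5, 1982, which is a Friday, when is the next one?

November 1982 starts on a Monday; its first Sunday is the 7th, so the 4th Sunday is the 28th — November 28, 1982.
November 28, 1982 is after November 5, 1982, so that is the next one.

November 28, 1982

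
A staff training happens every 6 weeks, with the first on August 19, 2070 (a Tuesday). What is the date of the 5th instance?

The 5th occurrence is 4 intervals after the first: 4 × 42 = 168 days after August 19, 2070.
August has 31 days — 12 days to the end of August leaves 156.
September has 30 days (126 left).
October has 31 days (95 left).
November has 30 days (65 left).
December has 31 days (34 left).
January has 31 days (3 left).
3 days into February → February 3, 2071.

February 3, 2071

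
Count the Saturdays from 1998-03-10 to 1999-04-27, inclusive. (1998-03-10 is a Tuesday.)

59

1998-03-10 is a Tuesday; the first Saturday on or after it is 1998-03-14 (4 days later).
From 1998-03-14 to 1999-04-27: 292 + 117 = 409 days (rest of 1998, to 1999-04-27 in 1999).
409 ÷ 7 = 58 full weeks with remainder 3, so 58 more Saturdays after the first → 59.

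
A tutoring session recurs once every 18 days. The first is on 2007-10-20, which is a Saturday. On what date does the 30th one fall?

2009-03-25

The 30th occurrence is 29 intervals after the first: 29 × 18 = 522 days after 2007-10-20.
October has 31 days — 11 days to the end of October leaves 511.
From end of October to end of 2007 is 61 days (450 left).
2008 has 366 days (84 left).
January has 31 days (53 left).
February has 28 days (25 left).
25 days into March → 2009-03-25.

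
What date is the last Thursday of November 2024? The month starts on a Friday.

November 28, 2024

November 2024 begins on a Friday, so the first Thursday is November 7 (6 days later).
November 2024 has 30 days. Adding weeks: 7, 14, 21, 28 — the last one ≤ 30 is the 28th.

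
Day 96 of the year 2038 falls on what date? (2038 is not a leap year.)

2038-04-06

January has 31 days (96 − 31 = 65 remain).
February has 28 days (65 − 28 = 37 remain).
March has 31 days (37 − 31 = 6 remain).
6 into April → April 6.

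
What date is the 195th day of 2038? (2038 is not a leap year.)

14 July 2038

January has 31 days (195 − 31 = 164 remain).
February has 28 days (164 − 28 = 136 remain).
March has 31 days (136 − 31 = 105 remain).
April has 30 days (105 − 30 = 75 remain).
May has 31 days (75 − 31 = 44 remain).
June has 30 days (44 − 30 = 14 remain).
14 into July → July 14.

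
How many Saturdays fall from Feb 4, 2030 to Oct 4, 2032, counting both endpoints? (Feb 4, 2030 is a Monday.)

Feb 4, 2030 is a Monday; the first Saturday on or after it is Feb 9, 2030 (5 days later).
From Feb 9, 2030 to Oct 4, 2032: 325 + 365 + 278 = 968 days (rest of 2030, 2031, to Oct 4, 2032 in 2032).
968 ÷ 7 = 138 full weeks with remainder 2, so 138 more Saturdays after the first → 139.

139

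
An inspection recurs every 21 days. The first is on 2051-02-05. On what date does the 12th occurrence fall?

The 12th occurrence is 11 intervals after the first: 11 × 21 = 231 days after 2051-02-05.
February has 28 days — 23 days to the end of February leaves 208.
March has 31 days (177 left).
April has 30 days (147 left).
May has 31 days (116 left).
June has 30 days (86 left).
July has 31 days (55 left).
August has 31 days (24 left).
24 days into September → 2051-09-24.

2051-09-24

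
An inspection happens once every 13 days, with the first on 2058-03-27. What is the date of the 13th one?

2058-08-30

The 13th occurrence is 12 intervals after the first: 12 × 13 = 156 days after 2058-03-27.
March has 31 days — 4 days to the end of March leaves 152.
April has 30 days (122 left).
May has 31 days (91 left).
June has 30 days (61 left).
July has 31 days (30 left).
30 days into August → 2058-08-30.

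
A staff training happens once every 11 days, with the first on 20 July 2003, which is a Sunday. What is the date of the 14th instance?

10 December 2003

The 14th occurrence is 13 intervals after the first: 13 × 11 = 143 days after 20 July 2003.
July has 31 days — 11 days to the end of July leaves 132.
August has 31 days (101 left).
September has 30 days (71 left).
October has 31 days (40 left).
November has 30 days (10 left).
10 days into December → 10 December 2003.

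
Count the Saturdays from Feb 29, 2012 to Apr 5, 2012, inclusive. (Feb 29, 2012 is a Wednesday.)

5

Feb 29, 2012 is a Wednesday; the first Saturday on or after it is Mar 3, 2012 (3 days later).
From Mar 3, 2012 to Apr 5, 2012: 28 + 5 = 33 days (rest of Mar, Apr).
33 ÷ 7 = 4 full weeks with remainder 5, so 4 more Saturdays after the first → 5.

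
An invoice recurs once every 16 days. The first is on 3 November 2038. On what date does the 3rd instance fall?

The 3rd occurrence is 2 intervals after the first: 2 × 16 = 32 days after 3 November 2038.
November has 30 days — 27 days to the end of November leaves 5.
5 days into December → 5 December 2038.

5 December 2038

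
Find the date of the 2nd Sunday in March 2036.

March 2036 begins on a Saturday, so the first Sunday is March 2 (1 day later).
The 2nd Sunday is 1 weeks later: 2 + 7 = 9.

2036-03-09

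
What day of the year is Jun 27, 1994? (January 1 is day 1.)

178

Days in months before Jun: 31 + 28 + 31 + 30 + 31 = 151.
Plus 27 days into Jun → day 178.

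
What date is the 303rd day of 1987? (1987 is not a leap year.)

Jan has 31 days (303 − 31 = 272 remain).
Feb has 28 days (272 − 28 = 244 remain).
Mar has 31 days (244 − 31 = 213 remain).
Apr has 30 days (213 − 30 = 183 remain).
May has 31 days (183 − 31 = 152 remain).
Jun has 30 days (152 − 30 = 122 remain).
Jul has 31 days (122 − 31 = 91 remain).
Aug has 31 days (91 − 31 = 60 remain).
Sep has 30 days (60 − 30 = 30 remain).
30 into Oct → Oct 30.

Oct 30, 1987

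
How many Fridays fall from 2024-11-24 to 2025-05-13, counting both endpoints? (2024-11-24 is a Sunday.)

2024-11-24 is a Sunday; the first Friday on or after it is 2024-11-29 (5 days later).
From 2024-11-29 to 2025-05-13: 1 + 31 + 31 + 28 + 31 + 30 + 13 = 165 days (rest of November, December, January, February, March, April, May).
165 ÷ 7 = 23 full weeks with remainder 4, so 23 more Fridays after the first → 24.

24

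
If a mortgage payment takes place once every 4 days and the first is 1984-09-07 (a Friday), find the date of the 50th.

1985-03-22

The 50th occurrence is 49 intervals after the first: 49 × 4 = 196 days after 1984-09-07.
September has 30 days — 23 days to the end of September leaves 173.
October has 31 days (142 left).
November has 30 days (112 left).
December has 31 days (81 left).
January has 31 days (50 left).
February has 28 days (22 left).
22 days into March → 1985-03-22.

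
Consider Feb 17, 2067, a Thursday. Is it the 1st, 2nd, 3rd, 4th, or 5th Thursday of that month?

Day 17 falls in week ⌈17/7⌉ of the month.
Days 1–7 hold the 1st Thursday, 8–14 the 2nd, 15–21 the 3rd, 22–28 the 4th, 29–31 the 5th.
17 is in the range for the 3rd.

3rd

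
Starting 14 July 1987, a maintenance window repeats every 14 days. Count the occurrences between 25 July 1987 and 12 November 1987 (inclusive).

Occurrences land 14·i days after 14 July 1987 for i = 0, 1, 2, …
25 July 1987 is 11 days after the start; 11 ÷ 14 = 0 remainder 11; since the remainder is 11, round up to i = 1. First occurrence in the window: #2 on 28 July 1987 (1×14 = 14 days in).
12 November 1987 is 121 days after the start; 121 ÷ 14 = 8 remainder 9. Last occurrence in the window: #9 on 3 November 1987.
Occurrences #2 through #9: 8 in total.

8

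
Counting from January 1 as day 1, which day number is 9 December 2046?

343

Days in months before December: 31 + 28 + 31 + 30 + 31 + 30 + 31 + 31 + 30 + 31 + 30 = 334.
Plus 9 days into December → day 343.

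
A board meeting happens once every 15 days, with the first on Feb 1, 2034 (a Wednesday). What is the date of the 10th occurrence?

The 10th occurrence is 9 intervals after the first: 9 × 15 = 135 days after Feb 1, 2034.
Feb has 28 days — 27 days to the end of Feb leaves 108.
Mar has 31 days (77 left).
Apr has 30 days (47 left).
May has 31 days (16 left).
16 days into Jun → Jun 16, 2034.

Jun 16, 2034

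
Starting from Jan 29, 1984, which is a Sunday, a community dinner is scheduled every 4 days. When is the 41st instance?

Jul 7, 1984

The 41st occurrence is 40 intervals after the first: 40 × 4 = 160 days after Jan 29, 1984.
Jan has 31 days — 2 days to the end of Jan leaves 158.
Feb has 29 days (129 left).
Mar has 31 days (98 left).
Apr has 30 days (68 left).
May has 31 days (37 left).
Jun has 30 days (7 left).
7 days into Jul → Jul 7, 1984.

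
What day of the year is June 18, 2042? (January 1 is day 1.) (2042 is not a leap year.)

Days in months before June: 31 + 28 + 31 + 30 + 31 = 151.
Plus 18 days into June → day 169.

169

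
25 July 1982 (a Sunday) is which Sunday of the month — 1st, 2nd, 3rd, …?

Day 25 falls in week ⌈25/7⌉ of the month.
Days 1–7 hold the 1st Sunday, 8–14 the 2nd, 15–21 the 3rd, 22–28 the 4th, 29–31 the 5th.
25 is in the range for the 4th.

4th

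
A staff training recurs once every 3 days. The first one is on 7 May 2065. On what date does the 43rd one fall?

10 September 2065

The 43rd occurrence is 42 intervals after the first: 42 × 3 = 126 days after 7 May 2065.
May has 31 days — 24 days to the end of May leaves 102.
June has 30 days (72 left).
July has 31 days (41 left).
August has 31 days (10 left).
10 days into September → 10 September 2065.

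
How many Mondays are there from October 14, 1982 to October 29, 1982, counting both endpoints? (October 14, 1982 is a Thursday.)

October 14, 1982 is a Thursday; the first Monday on or after it is October 18, 1982 (4 days later).
From October 18, 1982 to October 29, 1982 is 29 − 18 = 11 days.
11 ÷ 7 = 1 full weeks with remainder 4, so 1 more Mondays after the first → 2.

2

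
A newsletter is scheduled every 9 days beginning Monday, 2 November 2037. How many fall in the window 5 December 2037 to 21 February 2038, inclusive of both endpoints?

9

Occurrences land 9·i days after 2 November 2037 for i = 0, 1, 2, …
5 December 2037 is 33 days after the start; 33 ÷ 9 = 3 remainder 6; since the remainder is 6, round up to i = 4. First occurrence in the window: #5 on 8 December 2037 (4×9 = 36 days in).
21 February 2038 is 111 days after the start; 111 ÷ 9 = 12 remainder 3. Last occurrence in the window: #13 on 18 February 2038.
Occurrences #5 through #13: 9 in total.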